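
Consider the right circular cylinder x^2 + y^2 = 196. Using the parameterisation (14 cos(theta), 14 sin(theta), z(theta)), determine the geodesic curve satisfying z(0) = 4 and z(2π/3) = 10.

Parameterise the cylinder of radius R = 14 as
    r(θ) = (14 cos θ, 14 sin θ, z(θ)).
The arc-length element is
    ds = sqrt(196 + (dz/dθ)^2) dθ,
so the Lagrangian is L = sqrt(196 + z'^2).
L depends on z' only, not on z or θ, so ∂L/∂z = 0 and
    ∂L/∂z' = z' / sqrt(196 + z'^2).
The Euler-Lagrange equation gives
    d/dθ( z' / sqrt(196 + z'^2) ) = 0,
so z' is constant. Integrating once:
    z(θ) = a θ + b,
a helix on the cylinder (a straight line when the cylinder is unrolled). The constants a, b are determined by the endpoint conditions.
With endpoint conditions z(0) = 4 and z(2π/3) = 10: from z(0) = b we get b = 4, and a·2π/3 + 4 = 10 gives a = 9/π, so
    z(θ) = (9/π) θ + 4.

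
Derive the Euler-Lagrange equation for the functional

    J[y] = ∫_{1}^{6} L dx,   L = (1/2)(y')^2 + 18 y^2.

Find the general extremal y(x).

The Lagrangian is L = (1/2)(y')^2 + 18 y^2.
∂L/∂y = 36y.
∂L/∂y' = y'.
The Euler-Lagrange equation d/dx(∂L/∂y') − ∂L/∂y = 0 becomes:
    y'' - 36 y = 0
General solution: y(x) = A e^(6x) + B e^(-6x), where A and B are arbitrary constants fixed by the endpoint conditions.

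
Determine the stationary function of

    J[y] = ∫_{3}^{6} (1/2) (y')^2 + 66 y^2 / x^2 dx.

The Lagrangian is L = (1/2) (y')^2 + 66 y^2 / x^2.
Compute ∂L/∂y = 132y/x^2, ∂L/∂y' = y'.
The Euler-Lagrange equation d/dx(∂L/∂y') − ∂L/∂y = 0 reduces to
    y'' − 132/x^2 · y = 0  (x > 0).
Its general solution is
    y(x) = A x^12 + B x^(-11),
with A, B fixed by the endpoint conditions.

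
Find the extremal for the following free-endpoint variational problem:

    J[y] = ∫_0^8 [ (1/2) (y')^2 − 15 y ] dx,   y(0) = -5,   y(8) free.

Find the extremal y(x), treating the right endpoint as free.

The Lagrangian L = (1/2) (y')^2 − 15 y gives
    ∂L/∂y = −15,   ∂L/∂y' = y'.
Euler-Lagrange: d/dx(y') − (−15) = 0, i.e. y'' + 15 = 0, so
    y(x) = −(15/2) x^2 + C1 x + C2.
Fixed left endpoint y(0) = -5 ⇒ C2 = -5.
The right endpoint x = 8 is free, so the natural (transversality) condition is ∂L/∂y' |_{x=8} = 0, i.e. y'(8) = 0.
Compute y'(x) = −15 x + C1, so y'(8) = −120 + C1 = 0 ⇒ C1 = 120.
Therefore the extremal is
    y(x) = −(15/2) x^2 + 120 x − 5.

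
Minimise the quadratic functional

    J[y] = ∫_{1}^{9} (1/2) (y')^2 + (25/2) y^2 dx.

The Lagrangian is L = (1/2) (y')^2 + (25/2) y^2.
Compute ∂L/∂y = 25y, ∂L/∂y' = y'.
The Euler-Lagrange equation d/dx(∂L/∂y') − ∂L/∂y = 0 reduces to
    y'' − 25 y = 0.
Its general solution is
    y(x) = A e^(5x) + B e^(−5x),
with A, B fixed by the endpoint conditions.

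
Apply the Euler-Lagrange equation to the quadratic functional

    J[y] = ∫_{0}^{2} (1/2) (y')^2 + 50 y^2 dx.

The Lagrangian is L = (1/2) (y')^2 + 50 y^2.
Compute ∂L/∂y = 100y, ∂L/∂y' = y'.
The Euler-Lagrange equation d/dx(∂L/∂y') − ∂L/∂y = 0 reduces to
    y'' − 100 y = 0.
Its general solution is
    y(x) = A e^(10x) + B e^(−10x),
with A, B fixed by the endpoint conditions.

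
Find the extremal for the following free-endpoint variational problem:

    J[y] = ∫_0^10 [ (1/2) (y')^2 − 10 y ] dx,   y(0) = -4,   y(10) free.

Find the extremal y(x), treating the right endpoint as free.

The Lagrangian L = (1/2) (y')^2 − 10 y gives
    ∂L/∂y = −10,   ∂L/∂y' = y'.
Euler-Lagrange: d/dx(y') − (−10) = 0, i.e. y'' + 10 = 0, so
    y(x) = −(10/2) x^2 + C1 x + C2.
Fixed left endpoint y(0) = -4 ⇒ C2 = -4.
The right endpoint x = 10 is free, so the natural (transversality) condition is ∂L/∂y' |_{x=10} = 0, i.e. y'(10) = 0.
Compute y'(x) = −10 x + C1, so y'(10) = −100 + C1 = 0 ⇒ C1 = 100.
Therefore the extremal is
    y(x) = −5 x^2 + 100 x − 4.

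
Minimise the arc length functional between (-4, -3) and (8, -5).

Arc-length functional: J[y] = ∫ sqrt(1 + (y')^2) dx.
Lagrangian L = sqrt(1 + (y')^2) has no explicit y dependence, so ∂L/∂y = 0 and the Euler-Lagrange equation gives
    d/dx( y' / sqrt(1 + (y')^2) ) = 0  ⇒  y' / sqrt(1 + (y')^2) = const.
Hence y' is constant, so y(x) is affine.
Fitting the endpoints (-4, -3) and (8, -5):
    slope m = ((-5) − (-3)) / (8 − (-4)) = -1/6,
    intercept c = (-3) − m·(-4) = -11/3.
Extremal: y(x) = (-1/6) x - 11/3.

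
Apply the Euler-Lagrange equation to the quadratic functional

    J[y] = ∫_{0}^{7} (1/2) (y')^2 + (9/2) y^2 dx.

The Lagrangian is L = (1/2) (y')^2 + (9/2) y^2.
Compute ∂L/∂y = 9y, ∂L/∂y' = y'.
The Euler-Lagrange equation d/dx(∂L/∂y') − ∂L/∂y = 0 reduces to
    y'' − 9 y = 0.
Its general solution is
    y(x) = A e^(3x) + B e^(−3x),
with A, B fixed by the endpoint conditions.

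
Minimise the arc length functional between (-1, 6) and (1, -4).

Arc-length functional: J[y] = ∫ sqrt(1 + (y')^2) dx.
Lagrangian L = sqrt(1 + (y')^2) has no explicit y dependence, so ∂L/∂y = 0 and the Euler-Lagrange equation gives
    d/dx( y' / sqrt(1 + (y')^2) ) = 0  ⇒  y' / sqrt(1 + (y')^2) = const.
Hence y' is constant, so y(x) is affine.
Fitting the endpoints (-1, 6) and (1, -4):
    slope m = ((-4) − 6) / (1 − (-1)) = -5,
    intercept c = 6 − m·(-1) = 1.
Extremal: y(x) = -5 x + 1.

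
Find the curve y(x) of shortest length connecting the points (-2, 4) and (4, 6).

Arc-length functional: J[y] = ∫ sqrt(1 + (y')^2) dx.
Lagrangian L = sqrt(1 + (y')^2) has no explicit y dependence, so ∂L/∂y = 0 and the Euler-Lagrange equation gives
    d/dx( y' / sqrt(1 + (y')^2) ) = 0  ⇒  y' / sqrt(1 + (y')^2) = const.
Hence y' is constant, so y(x) is affine.
Fitting the endpoints (-2, 4) and (4, 6):
    slope m = (6 − 4) / (4 − (-2)) = 1/3,
    intercept c = 4 − m·(-2) = 14/3.
Extremal: y(x) = (1/3) x + 14/3.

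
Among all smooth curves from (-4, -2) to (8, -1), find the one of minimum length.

Arc-length functional: J[y] = ∫ sqrt(1 + (y')^2) dx.
Lagrangian L = sqrt(1 + (y')^2) has no explicit y dependence, so ∂L/∂y = 0 and the Euler-Lagrange equation gives
    d/dx( y' / sqrt(1 + (y')^2) ) = 0  ⇒  y' / sqrt(1 + (y')^2) = const.
Hence y' is constant, so y(x) is affine.
Fitting the endpoints (-4, -2) and (8, -1):
    slope m = ((-1) − (-2)) / (8 − (-4)) = 1/12,
    intercept c = (-2) − m·(-4) = -5/3.
Extremal: y(x) = (1/12) x - 5/3.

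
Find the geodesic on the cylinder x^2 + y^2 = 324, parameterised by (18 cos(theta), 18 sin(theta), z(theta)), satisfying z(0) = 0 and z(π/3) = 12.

Parameterise the cylinder of radius R = 18 as
    r(θ) = (18 cos θ, 18 sin θ, z(θ)).
The arc-length element is
    ds = sqrt(324 + (dz/dθ)^2) dθ,
so the Lagrangian is L = sqrt(324 + z'^2).
L depends on z' only, not on z or θ, so ∂L/∂z = 0 and
    ∂L/∂z' = z' / sqrt(324 + z'^2).
The Euler-Lagrange equation gives
    d/dθ( z' / sqrt(324 + z'^2) ) = 0,
so z' is constant. Integrating once:
    z(θ) = a θ + b,
a helix on the cylinder (a straight line when the cylinder is unrolled). The constants a, b are determined by the endpoint conditions.
With endpoint conditions z(0) = 0 and z(π/3) = 12: from z(0) = b we get b = 0, and a·π/3 + 0 = 12 gives a = 36/π, so
    z(θ) = (36/π) θ.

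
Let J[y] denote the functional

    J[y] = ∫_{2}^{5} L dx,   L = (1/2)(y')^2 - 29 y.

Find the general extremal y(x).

The Lagrangian is L = (1/2)(y')^2 - 29 y.
∂L/∂y = -29.
∂L/∂y' = y'.
The Euler-Lagrange equation d/dx(∂L/∂y') − ∂L/∂y = 0 becomes:
    y'' + 29 = 0
General solution: y(x) = -(29/2) x^2 + A x + B, where A and B are arbitrary constants fixed by the endpoint conditions.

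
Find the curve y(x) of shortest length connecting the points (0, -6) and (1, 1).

Arc-length functional: J[y] = ∫ sqrt(1 + (y')^2) dx.
Lagrangian L = sqrt(1 + (y')^2) has no explicit y dependence, so ∂L/∂y = 0 and the Euler-Lagrange equation gives
    d/dx( y' / sqrt(1 + (y')^2) ) = 0  ⇒  y' / sqrt(1 + (y')^2) = const.
Hence y' is constant, so y(x) is affine.
Fitting the endpoints (0, -6) and (1, 1):
    slope m = (1 − (-6)) / (1 − 0) = 7,
    intercept c = (-6) − m·0 = -6.
Extremal: y(x) = 7 x - 6.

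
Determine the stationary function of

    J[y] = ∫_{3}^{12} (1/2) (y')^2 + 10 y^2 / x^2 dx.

The Lagrangian is L = (1/2) (y')^2 + 10 y^2 / x^2.
Compute ∂L/∂y = 20y/x^2, ∂L/∂y' = y'.
The Euler-Lagrange equation d/dx(∂L/∂y') − ∂L/∂y = 0 reduces to
    y'' − 20/x^2 · y = 0  (x > 0).
Its general solution is
    y(x) = A x^5 + B x^(-4),
with A, B fixed by the endpoint conditions.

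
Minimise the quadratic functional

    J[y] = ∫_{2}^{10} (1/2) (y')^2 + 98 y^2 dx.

The Lagrangian is L = (1/2) (y')^2 + 98 y^2.
Compute ∂L/∂y = 196y, ∂L/∂y' = y'.
The Euler-Lagrange equation d/dx(∂L/∂y') − ∂L/∂y = 0 reduces to
    y'' − 196 y = 0.
Its general solution is
    y(x) = A e^(14x) + B e^(−14x),
with A, B fixed by the endpoint conditions.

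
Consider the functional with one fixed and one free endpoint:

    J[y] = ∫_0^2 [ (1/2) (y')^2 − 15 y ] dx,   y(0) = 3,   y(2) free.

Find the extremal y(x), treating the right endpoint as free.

The Lagrangian L = (1/2) (y')^2 − 15 y gives
    ∂L/∂y = −15,   ∂L/∂y' = y'.
Euler-Lagrange: d/dx(y') − (−15) = 0, i.e. y'' + 15 = 0, so
    y(x) = −(15/2) x^2 + C1 x + C2.
Fixed left endpoint y(0) = 3 ⇒ C2 = 3.
The right endpoint x = 2 is free, so the natural (transversality) condition is ∂L/∂y' |_{x=2} = 0, i.e. y'(2) = 0.
Compute y'(x) = −15 x + C1, so y'(2) = −30 + C1 = 0 ⇒ C1 = 30.
Therefore the extremal is
    y(x) = −(15/2) x^2 + 30 x + 3.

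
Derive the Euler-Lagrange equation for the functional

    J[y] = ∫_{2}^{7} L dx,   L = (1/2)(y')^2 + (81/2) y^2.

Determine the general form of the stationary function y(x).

The Lagrangian is L = (1/2)(y')^2 + (81/2) y^2.
∂L/∂y = 81y.
∂L/∂y' = y'.
The Euler-Lagrange equation d/dx(∂L/∂y') − ∂L/∂y = 0 becomes:
    y'' - 81 y = 0
General solution: y(x) = A e^(9x) + B e^(-9x), where A and B are arbitrary constants fixed by the endpoint conditions.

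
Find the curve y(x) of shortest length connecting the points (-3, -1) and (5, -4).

Arc-length functional: J[y] = ∫ sqrt(1 + (y')^2) dx.
Lagrangian L = sqrt(1 + (y')^2) has no explicit y dependence, so ∂L/∂y = 0 and the Euler-Lagrange equation gives
    d/dx( y' / sqrt(1 + (y')^2) ) = 0  ⇒  y' / sqrt(1 + (y')^2) = const.
Hence y' is constant, so y(x) is affine.
Fitting the endpoints (-3, -1) and (5, -4):
    slope m = ((-4) − (-1)) / (5 − (-3)) = -3/8,
    intercept c = (-1) − m·(-3) = -17/8.
Extremal: y(x) = (-3/8) x - 17/8.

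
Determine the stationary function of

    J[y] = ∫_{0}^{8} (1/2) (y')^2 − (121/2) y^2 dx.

The Lagrangian is L = (1/2) (y')^2 − (121/2) y^2.
Compute ∂L/∂y = -121y, ∂L/∂y' = y'.
The Euler-Lagrange equation d/dx(∂L/∂y') − ∂L/∂y = 0 reduces to
    y'' + 121 y = 0.
Its general solution is
    y(x) = A sin(11x) + B cos(11x),
with A, B fixed by the endpoint conditions.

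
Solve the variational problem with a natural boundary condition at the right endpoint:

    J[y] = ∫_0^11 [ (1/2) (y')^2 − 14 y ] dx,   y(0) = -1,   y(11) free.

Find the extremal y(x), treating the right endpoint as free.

The Lagrangian L = (1/2) (y')^2 − 14 y gives
    ∂L/∂y = −14,   ∂L/∂y' = y'.
Euler-Lagrange: d/dx(y') − (−14) = 0, i.e. y'' + 14 = 0, so
    y(x) = −(14/2) x^2 + C1 x + C2.
Fixed left endpoint y(0) = -1 ⇒ C2 = -1.
The right endpoint x = 11 is free, so the natural (transversality) condition is ∂L/∂y' |_{x=11} = 0, i.e. y'(11) = 0.
Compute y'(x) = −14 x + C1, so y'(11) = −154 + C1 = 0 ⇒ C1 = 154.
Therefore the extremal is
    y(x) = −7 x^2 + 154 x − 1.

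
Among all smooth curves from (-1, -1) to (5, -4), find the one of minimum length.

Arc-length functional: J[y] = ∫ sqrt(1 + (y')^2) dx.
Lagrangian L = sqrt(1 + (y')^2) has no explicit y dependence, so ∂L/∂y = 0 and the Euler-Lagrange equation gives
    d/dx( y' / sqrt(1 + (y')^2) ) = 0  ⇒  y' / sqrt(1 + (y')^2) = const.
Hence y' is constant, so y(x) is affine.
Fitting the endpoints (-1, -1) and (5, -4):
    slope m = ((-4) − (-1)) / (5 − (-1)) = -1/2,
    intercept c = (-1) − m·(-1) = -3/2.
Extremal: y(x) = (-1/2) x - 3/2.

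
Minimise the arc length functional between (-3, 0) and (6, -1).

Arc-length functional: J[y] = ∫ sqrt(1 + (y')^2) dx.
Lagrangian L = sqrt(1 + (y')^2) has no explicit y dependence, so ∂L/∂y = 0 and the Euler-Lagrange equation gives
    d/dx( y' / sqrt(1 + (y')^2) ) = 0  ⇒  y' / sqrt(1 + (y')^2) = const.
Hence y' is constant, so y(x) is affine.
Fitting the endpoints (-3, 0) and (6, -1):
    slope m = ((-1) − 0) / (6 − (-3)) = -1/9,
    intercept c = 0 − m·(-3) = -1/3.
Extremal: y(x) = (-1/9) x - 1/3.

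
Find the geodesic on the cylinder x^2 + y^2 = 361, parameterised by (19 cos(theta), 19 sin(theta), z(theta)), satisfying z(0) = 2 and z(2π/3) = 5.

Parameterise the cylinder of radius R = 19 as
    r(θ) = (19 cos θ, 19 sin θ, z(θ)).
The arc-length element is
    ds = sqrt(361 + (dz/dθ)^2) dθ,
so the Lagrangian is L = sqrt(361 + z'^2).
L depends on z' only, not on z or θ, so ∂L/∂z = 0 and
    ∂L/∂z' = z' / sqrt(361 + z'^2).
The Euler-Lagrange equation gives
    d/dθ( z' / sqrt(361 + z'^2) ) = 0,
so z' is constant. Integrating once:
    z(θ) = a θ + b,
a helix on the cylinder (a straight line when the cylinder is unrolled). The constants a, b are determined by the endpoint conditions.
With endpoint conditions z(0) = 2 and z(2π/3) = 5: from z(0) = b we get b = 2, and a·2π/3 + 2 = 5 gives a = 9/(2π), so
    z(θ) = (9/(2π)) θ + 2.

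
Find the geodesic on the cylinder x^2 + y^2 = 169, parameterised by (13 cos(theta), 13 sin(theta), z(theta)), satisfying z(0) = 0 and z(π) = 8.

Parameterise the cylinder of radius R = 13 as
    r(θ) = (13 cos θ, 13 sin θ, z(θ)).
The arc-length element is
    ds = sqrt(169 + (dz/dθ)^2) dθ,
so the Lagrangian is L = sqrt(169 + z'^2).
L depends on z' only, not on z or θ, so ∂L/∂z = 0 and
    ∂L/∂z' = z' / sqrt(169 + z'^2).
The Euler-Lagrange equation gives
    d/dθ( z' / sqrt(169 + z'^2) ) = 0,
so z' is constant. Integrating once:
    z(θ) = a θ + b,
a helix on the cylinder (a straight line when the cylinder is unrolled). The constants a, b are determined by the endpoint conditions.
With endpoint conditions z(0) = 0 and z(π) = 8: from z(0) = b we get b = 0, and a·π + 0 = 8 gives a = 8/π, so
    z(θ) = (8/π) θ.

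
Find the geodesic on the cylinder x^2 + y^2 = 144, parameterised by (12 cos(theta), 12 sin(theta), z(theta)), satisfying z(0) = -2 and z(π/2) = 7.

Parameterise the cylinder of radius R = 12 as
    r(θ) = (12 cos θ, 12 sin θ, z(θ)).
The arc-length element is
    ds = sqrt(144 + (dz/dθ)^2) dθ,
so the Lagrangian is L = sqrt(144 + z'^2).
L depends on z' only, not on z or θ, so ∂L/∂z = 0 and
    ∂L/∂z' = z' / sqrt(144 + z'^2).
The Euler-Lagrange equation gives
    d/dθ( z' / sqrt(144 + z'^2) ) = 0,
so z' is constant. Integrating once:
    z(θ) = a θ + b,
a helix on the cylinder (a straight line when the cylinder is unrolled). The constants a, b are determined by the endpoint conditions.
With endpoint conditions z(0) = -2 and z(π/2) = 7: from z(0) = b we get b = -2, and a·π/2 + -2 = 7 gives a = 18/π, so
    z(θ) = (18/π) θ − 2.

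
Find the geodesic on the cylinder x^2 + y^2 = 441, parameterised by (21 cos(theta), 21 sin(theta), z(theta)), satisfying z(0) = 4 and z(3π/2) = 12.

Parameterise the cylinder of radius R = 21 as
    r(θ) = (21 cos θ, 21 sin θ, z(θ)).
The arc-length element is
    ds = sqrt(441 + (dz/dθ)^2) dθ,
so the Lagrangian is L = sqrt(441 + z'^2).
L depends on z' only, not on z or θ, so ∂L/∂z = 0 and
    ∂L/∂z' = z' / sqrt(441 + z'^2).
The Euler-Lagrange equation gives
    d/dθ( z' / sqrt(441 + z'^2) ) = 0,
so z' is constant. Integrating once:
    z(θ) = a θ + b,
a helix on the cylinder (a straight line when the cylinder is unrolled). The constants a, b are determined by the endpoint conditions.
With endpoint conditions z(0) = 4 and z(3π/2) = 12: from z(0) = b we get b = 4, and a·3π/2 + 4 = 12 gives a = 16/(3π), so
    z(θ) = (16/(3π)) θ + 4.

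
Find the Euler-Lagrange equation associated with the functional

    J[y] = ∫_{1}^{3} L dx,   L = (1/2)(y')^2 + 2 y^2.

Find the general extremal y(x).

The Lagrangian is L = (1/2)(y')^2 + 2 y^2.
∂L/∂y = 4y.
∂L/∂y' = y'.
The Euler-Lagrange equation d/dx(∂L/∂y') − ∂L/∂y = 0 becomes:
    y'' - 4 y = 0
General solution: y(x) = A e^(2x) + B e^(-2x), where A and B are arbitrary constants fixed by the endpoint conditions.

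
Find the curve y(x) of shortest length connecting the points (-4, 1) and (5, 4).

Arc-length functional: J[y] = ∫ sqrt(1 + (y')^2) dx.
Lagrangian L = sqrt(1 + (y')^2) has no explicit y dependence, so ∂L/∂y = 0 and the Euler-Lagrange equation gives
    d/dx( y' / sqrt(1 + (y')^2) ) = 0  ⇒  y' / sqrt(1 + (y')^2) = const.
Hence y' is constant, so y(x) is affine.
Fitting the endpoints (-4, 1) and (5, 4):
    slope m = (4 − 1) / (5 − (-4)) = 1/3,
    intercept c = 1 − m·(-4) = 7/3.
Extremal: y(x) = (1/3) x + 7/3.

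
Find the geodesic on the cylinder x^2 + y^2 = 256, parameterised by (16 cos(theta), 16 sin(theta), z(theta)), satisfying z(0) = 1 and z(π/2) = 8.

Parameterise the cylinder of radius R = 16 as
    r(θ) = (16 cos θ, 16 sin θ, z(θ)).
The arc-length element is
    ds = sqrt(256 + (dz/dθ)^2) dθ,
so the Lagrangian is L = sqrt(256 + z'^2).
L depends on z' only, not on z or θ, so ∂L/∂z = 0 and
    ∂L/∂z' = z' / sqrt(256 + z'^2).
The Euler-Lagrange equation gives
    d/dθ( z' / sqrt(256 + z'^2) ) = 0,
so z' is constant. Integrating once:
    z(θ) = a θ + b,
a helix on the cylinder (a straight line when the cylinder is unrolled). The constants a, b are determined by the endpoint conditions.
With endpoint conditions z(0) = 1 and z(π/2) = 8: from z(0) = b we get b = 1, and a·π/2 + 1 = 8 gives a = 14/π, so
    z(θ) = (14/π) θ + 1.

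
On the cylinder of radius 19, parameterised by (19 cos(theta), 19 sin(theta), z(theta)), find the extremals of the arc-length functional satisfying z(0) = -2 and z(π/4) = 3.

Parameterise the cylinder of radius R = 19 as
    r(θ) = (19 cos θ, 19 sin θ, z(θ)).
The arc-length element is
    ds = sqrt(361 + (dz/dθ)^2) dθ,
so the Lagrangian is L = sqrt(361 + z'^2).
L depends on z' only, not on z or θ, so ∂L/∂z = 0 and
    ∂L/∂z' = z' / sqrt(361 + z'^2).
The Euler-Lagrange equation gives
    d/dθ( z' / sqrt(361 + z'^2) ) = 0,
so z' is constant. Integrating once:
    z(θ) = a θ + b,
a helix on the cylinder (a straight line when the cylinder is unrolled). The constants a, b are determined by the endpoint conditions.
With endpoint conditions z(0) = -2 and z(π/4) = 3: from z(0) = b we get b = -2, and a·π/4 + -2 = 3 gives a = 20/π, so
    z(θ) = (20/π) θ − 2.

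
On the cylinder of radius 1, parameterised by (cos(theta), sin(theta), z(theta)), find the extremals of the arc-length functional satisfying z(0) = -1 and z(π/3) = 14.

Parameterise the cylinder of radius R = 1 as
    r(θ) = (cos θ, sin θ, z(θ)).
The arc-length element is
    ds = sqrt(1 + (dz/dθ)^2) dθ,
so the Lagrangian is L = sqrt(1 + z'^2).
L depends on z' only, not on z or θ, so ∂L/∂z = 0 and
    ∂L/∂z' = z' / sqrt(1 + z'^2).
The Euler-Lagrange equation gives
    d/dθ( z' / sqrt(1 + z'^2) ) = 0,
so z' is constant. Integrating once:
    z(θ) = a θ + b,
a helix on the cylinder (a straight line when the cylinder is unrolled). The constants a, b are determined by the endpoint conditions.
With endpoint conditions z(0) = -1 and z(π/3) = 14: from z(0) = b we get b = -1, and a·π/3 + -1 = 14 gives a = 45/π, so
    z(θ) = (45/π) θ − 1.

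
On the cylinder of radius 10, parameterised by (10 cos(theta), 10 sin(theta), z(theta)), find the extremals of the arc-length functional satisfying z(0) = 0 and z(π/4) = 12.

Parameterise the cylinder of radius R = 10 as
    r(θ) = (10 cos θ, 10 sin θ, z(θ)).
The arc-length element is
    ds = sqrt(100 + (dz/dθ)^2) dθ,
so the Lagrangian is L = sqrt(100 + z'^2).
L depends on z' only, not on z or θ, so ∂L/∂z = 0 and
    ∂L/∂z' = z' / sqrt(100 + z'^2).
The Euler-Lagrange equation gives
    d/dθ( z' / sqrt(100 + z'^2) ) = 0,
so z' is constant. Integrating once:
    z(θ) = a θ + b,
a helix on the cylinder (a straight line when the cylinder is unrolled). The constants a, b are determined by the endpoint conditions.
With endpoint conditions z(0) = 0 and z(π/4) = 12: from z(0) = b we get b = 0, and a·π/4 + 0 = 12 gives a = 48/π, so
    z(θ) = (48/π) θ.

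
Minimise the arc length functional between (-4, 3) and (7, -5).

Arc-length functional: J[y] = ∫ sqrt(1 + (y')^2) dx.
Lagrangian L = sqrt(1 + (y')^2) has no explicit y dependence, so ∂L/∂y = 0 and the Euler-Lagrange equation gives
    d/dx( y' / sqrt(1 + (y')^2) ) = 0  ⇒  y' / sqrt(1 + (y')^2) = const.
Hence y' is constant, so y(x) is affine.
Fitting the endpoints (-4, 3) and (7, -5):
    slope m = ((-5) − 3) / (7 − (-4)) = -8/11,
    intercept c = 3 − m·(-4) = 1/11.
Extremal: y(x) = (-8/11) x + 1/11.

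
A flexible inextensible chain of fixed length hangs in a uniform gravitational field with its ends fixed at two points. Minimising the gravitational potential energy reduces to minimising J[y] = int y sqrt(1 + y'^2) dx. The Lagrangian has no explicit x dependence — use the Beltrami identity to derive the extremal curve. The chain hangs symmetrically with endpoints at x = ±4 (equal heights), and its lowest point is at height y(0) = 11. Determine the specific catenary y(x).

The Lagrangian L(y, y') = y sqrt(1 + y'^2) has no explicit x dependence, so the Beltrami identity applies:
    L − y' ∂L/∂y' = C.
Compute ∂L/∂y' = y · y' / sqrt(1 + y'^2). Then
    L − y' ∂L/∂y'
    = y sqrt(1 + y'^2) − y · y'^2 / sqrt(1 + y'^2)
    = y (1 + y'^2 − y'^2) / sqrt(1 + y'^2)
    = y / sqrt(1 + y'^2) = C.
Squaring gives y^2 = C^2 (1 + y'^2), i.e.
    y'^2 = y^2 / C^2 − 1.
Separating variables,
    dy / sqrt(y^2 − C^2) = dx / C,
and integrating gives arccosh(y / C) = (x − a)/C, so
    y(x) = C cosh((x − a)/C),
the catenary. The constants C and a are fixed by the two endpoint conditions (and, for the hanging-chain problem, the length constraint selects C).
Now fit the given data. The endpoints x = ±4 are symmetric at equal height, so the catenary is even about its minimum: a = 0 and y(x) = C cosh(x/C). The lowest point is y(0) = C cosh(0) = C, and we are told y(0) = 11, so C = 11. Therefore
    y(x) = 11 cosh(x/11),
and at the endpoints
    y(±4) = 11 cosh(4/11).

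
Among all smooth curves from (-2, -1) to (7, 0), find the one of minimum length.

Arc-length functional: J[y] = ∫ sqrt(1 + (y')^2) dx.
Lagrangian L = sqrt(1 + (y')^2) has no explicit y dependence, so ∂L/∂y = 0 and the Euler-Lagrange equation gives
    d/dx( y' / sqrt(1 + (y')^2) ) = 0  ⇒  y' / sqrt(1 + (y')^2) = const.
Hence y' is constant, so y(x) is affine.
Fitting the endpoints (-2, -1) and (7, 0):
    slope m = (0 − (-1)) / (7 − (-2)) = 1/9,
    intercept c = (-1) − m·(-2) = -7/9.
Extremal: y(x) = (1/9) x - 7/9.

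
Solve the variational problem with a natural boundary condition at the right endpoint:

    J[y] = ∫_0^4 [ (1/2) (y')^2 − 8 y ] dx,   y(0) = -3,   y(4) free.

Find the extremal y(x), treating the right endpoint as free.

The Lagrangian L = (1/2) (y')^2 − 8 y gives
    ∂L/∂y = −8,   ∂L/∂y' = y'.
Euler-Lagrange: d/dx(y') − (−8) = 0, i.e. y'' + 8 = 0, so
    y(x) = −(8/2) x^2 + C1 x + C2.
Fixed left endpoint y(0) = -3 ⇒ C2 = -3.
The right endpoint x = 4 is free, so the natural (transversality) condition is ∂L/∂y' |_{x=4} = 0, i.e. y'(4) = 0.
Compute y'(x) = −8 x + C1, so y'(4) = −32 + C1 = 0 ⇒ C1 = 32.
Therefore the extremal is
    y(x) = −4 x^2 + 32 x − 3.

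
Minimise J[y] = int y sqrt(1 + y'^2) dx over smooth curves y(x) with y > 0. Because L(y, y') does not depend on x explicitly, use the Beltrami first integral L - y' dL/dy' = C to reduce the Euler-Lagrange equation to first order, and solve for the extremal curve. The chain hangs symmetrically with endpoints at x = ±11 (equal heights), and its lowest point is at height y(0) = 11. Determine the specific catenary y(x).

The Lagrangian L(y, y') = y sqrt(1 + y'^2) has no explicit x dependence, so the Beltrami identity applies:
    L − y' ∂L/∂y' = C.
Compute ∂L/∂y' = y · y' / sqrt(1 + y'^2). Then
    L − y' ∂L/∂y'
    = y sqrt(1 + y'^2) − y · y'^2 / sqrt(1 + y'^2)
    = y (1 + y'^2 − y'^2) / sqrt(1 + y'^2)
    = y / sqrt(1 + y'^2) = C.
Squaring gives y^2 = C^2 (1 + y'^2), i.e.
    y'^2 = y^2 / C^2 − 1.
Separating variables,
    dy / sqrt(y^2 − C^2) = dx / C,
and integrating gives arccosh(y / C) = (x − a)/C, so
    y(x) = C cosh((x − a)/C),
the catenary. The constants C and a are fixed by the two endpoint conditions (and, for the hanging-chain problem, the length constraint selects C).
Now fit the given data. The endpoints x = ±11 are symmetric at equal height, so the catenary is even about its minimum: a = 0 and y(x) = C cosh(x/C). The lowest point is y(0) = C cosh(0) = C, and we are told y(0) = 11, so C = 11. Therefore
    y(x) = 11 cosh(x/11),
and at the endpoints
    y(±11) = 11 cosh(11/11).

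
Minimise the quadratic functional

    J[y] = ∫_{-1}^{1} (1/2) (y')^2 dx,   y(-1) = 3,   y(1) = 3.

The Lagrangian is L = (1/2) (y')^2.
Compute ∂L/∂y = 0, ∂L/∂y' = y'.
The Euler-Lagrange equation d/dx(∂L/∂y') − ∂L/∂y = 0 reduces to
    y'' = 0.
Its general solution is
    y(x) = A x + B,
with A, B fixed by the endpoint conditions.
Applying the endpoint conditions y(-1) = 3 and y(1) = 3: solve A·-1 + B = 3 and A·1 + B = 3. Subtracting gives A(1 − -1) = 3 − 3, so A = 0, and B = 3 − A·-1 = 3. Therefore
    y(x) = 3.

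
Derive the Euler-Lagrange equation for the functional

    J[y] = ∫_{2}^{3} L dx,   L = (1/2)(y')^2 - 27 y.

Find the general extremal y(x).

The Lagrangian is L = (1/2)(y')^2 - 27 y.
∂L/∂y = -27.
∂L/∂y' = y'.
The Euler-Lagrange equation d/dx(∂L/∂y') − ∂L/∂y = 0 becomes:
    y'' + 27 = 0
General solution: y(x) = -(27/2) x^2 + A x + B, where A and B are arbitrary constants fixed by the endpoint conditions.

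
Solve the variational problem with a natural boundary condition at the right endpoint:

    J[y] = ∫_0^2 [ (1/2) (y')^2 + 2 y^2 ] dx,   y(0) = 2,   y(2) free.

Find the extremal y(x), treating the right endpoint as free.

The Lagrangian L = (1/2) (y')^2 + 2 y^2 gives
    ∂L/∂y = 4 y,   ∂L/∂y' = y'.
Euler-Lagrange: y'' − 4 y = 0.
With k = 2, the general solution is
    y(x) = A cosh(2 x) + B sinh(2 x).
Fixed left endpoint y(0) = 2 ⇒ A = 2.
The right endpoint x = 2 is free, so the natural (transversality) condition is ∂L/∂y' |_{x=2} = 0, i.e. y'(2) = 0.
Compute y'(x) = A k sinh(k x) + B k cosh(k x), so
    y'(2) = A k sinh(k·2) + B k cosh(k·2) = 0
    ⇒ B = −A tanh(k·2) = − 2 tanh(2·2).
Therefore the extremal is
    y(x) = 2 cosh(2 x) − 2 tanh(2·2) sinh(2 x).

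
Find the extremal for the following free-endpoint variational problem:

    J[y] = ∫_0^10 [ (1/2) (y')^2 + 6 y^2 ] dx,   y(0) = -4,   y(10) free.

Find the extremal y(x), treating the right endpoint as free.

The Lagrangian L = (1/2) (y')^2 + 6 y^2 gives
    ∂L/∂y = 12 y,   ∂L/∂y' = y'.
Euler-Lagrange: y'' − 12 y = 0.
With k = sqrt(12), the general solution is
    y(x) = A cosh(sqrt(12) x) + B sinh(sqrt(12) x).
Fixed left endpoint y(0) = -4 ⇒ A = -4.
The right endpoint x = 10 is free, so the natural (transversality) condition is ∂L/∂y' |_{x=10} = 0, i.e. y'(10) = 0.
Compute y'(x) = A k sinh(k x) + B k cosh(k x), so
    y'(10) = A k sinh(k·10) + B k cosh(k·10) = 0
    ⇒ B = −A tanh(k·10) = 4 tanh(sqrt(12)·10).
Therefore the extremal is
    y(x) = −4 cosh(sqrt(12) x) + 4 tanh(sqrt(12)·10) sinh(sqrt(12) x).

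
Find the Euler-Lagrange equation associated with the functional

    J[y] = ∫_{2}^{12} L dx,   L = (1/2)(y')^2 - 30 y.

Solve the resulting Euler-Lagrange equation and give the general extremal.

The Lagrangian is L = (1/2)(y')^2 - 30 y.
∂L/∂y = -30.
∂L/∂y' = y'.
The Euler-Lagrange equation d/dx(∂L/∂y') − ∂L/∂y = 0 becomes:
    y'' + 30 = 0
General solution: y(x) = -15 x^2 + A x + B, where A and B are arbitrary constants fixed by the endpoint conditions.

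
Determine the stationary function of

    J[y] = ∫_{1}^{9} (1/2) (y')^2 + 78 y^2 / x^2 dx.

The Lagrangian is L = (1/2) (y')^2 + 78 y^2 / x^2.
Compute ∂L/∂y = 156y/x^2, ∂L/∂y' = y'.
The Euler-Lagrange equation d/dx(∂L/∂y') − ∂L/∂y = 0 reduces to
    y'' − 156/x^2 · y = 0  (x > 0).
Its general solution is
    y(x) = A x^13 + B x^(-12),
with A, B fixed by the endpoint conditions.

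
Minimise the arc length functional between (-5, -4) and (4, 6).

Arc-length functional: J[y] = ∫ sqrt(1 + (y')^2) dx.
Lagrangian L = sqrt(1 + (y')^2) has no explicit y dependence, so ∂L/∂y = 0 and the Euler-Lagrange equation gives
    d/dx( y' / sqrt(1 + (y')^2) ) = 0  ⇒  y' / sqrt(1 + (y')^2) = const.
Hence y' is constant, so y(x) is affine.
Fitting the endpoints (-5, -4) and (4, 6):
    slope m = (6 − (-4)) / (4 − (-5)) = 10/9,
    intercept c = (-4) − m·(-5) = 14/9.
Extremal: y(x) = (10/9) x + 14/9.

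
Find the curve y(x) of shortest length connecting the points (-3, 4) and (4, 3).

Arc-length functional: J[y] = ∫ sqrt(1 + (y')^2) dx.
Lagrangian L = sqrt(1 + (y')^2) has no explicit y dependence, so ∂L/∂y = 0 and the Euler-Lagrange equation gives
    d/dx( y' / sqrt(1 + (y')^2) ) = 0  ⇒  y' / sqrt(1 + (y')^2) = const.
Hence y' is constant, so y(x) is affine.
Fitting the endpoints (-3, 4) and (4, 3):
    slope m = (3 − 4) / (4 − (-3)) = -1/7,
    intercept c = 4 − m·(-3) = 25/7.
Extremal: y(x) = (-1/7) x + 25/7.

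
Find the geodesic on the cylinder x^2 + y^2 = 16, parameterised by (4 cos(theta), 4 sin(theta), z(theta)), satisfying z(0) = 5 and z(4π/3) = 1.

Parameterise the cylinder of radius R = 4 as
    r(θ) = (4 cos θ, 4 sin θ, z(θ)).
The arc-length element is
    ds = sqrt(16 + (dz/dθ)^2) dθ,
so the Lagrangian is L = sqrt(16 + z'^2).
L depends on z' only, not on z or θ, so ∂L/∂z = 0 and
    ∂L/∂z' = z' / sqrt(16 + z'^2).
The Euler-Lagrange equation gives
    d/dθ( z' / sqrt(16 + z'^2) ) = 0,
so z' is constant. Integrating once:
    z(θ) = a θ + b,
a helix on the cylinder (a straight line when the cylinder is unrolled). The constants a, b are determined by the endpoint conditions.
With endpoint conditions z(0) = 5 and z(4π/3) = 1: from z(0) = b we get b = 5, and a·4π/3 + 5 = 1 gives a = -3/π, so
    z(θ) = (-3/π) θ + 5.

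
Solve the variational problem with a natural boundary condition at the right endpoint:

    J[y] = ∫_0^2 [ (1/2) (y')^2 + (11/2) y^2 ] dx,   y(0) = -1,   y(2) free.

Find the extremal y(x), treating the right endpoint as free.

The Lagrangian L = (1/2) (y')^2 + (11/2) y^2 gives
    ∂L/∂y = 11 y,   ∂L/∂y' = y'.
Euler-Lagrange: y'' − 11 y = 0.
With k = sqrt(11), the general solution is
    y(x) = A cosh(sqrt(11) x) + B sinh(sqrt(11) x).
Fixed left endpoint y(0) = -1 ⇒ A = -1.
The right endpoint x = 2 is free, so the natural (transversality) condition is ∂L/∂y' |_{x=2} = 0, i.e. y'(2) = 0.
Compute y'(x) = A k sinh(k x) + B k cosh(k x), so
    y'(2) = A k sinh(k·2) + B k cosh(k·2) = 0
    ⇒ B = −A tanh(k·2) = tanh(sqrt(11)·2).
Therefore the extremal is
    y(x) = −cosh(sqrt(11) x) + tanh(sqrt(11)·2) sinh(sqrt(11) x).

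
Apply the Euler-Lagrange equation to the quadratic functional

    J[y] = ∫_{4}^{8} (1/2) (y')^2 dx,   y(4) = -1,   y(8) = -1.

The Lagrangian is L = (1/2) (y')^2.
Compute ∂L/∂y = 0, ∂L/∂y' = y'.
The Euler-Lagrange equation d/dx(∂L/∂y') − ∂L/∂y = 0 reduces to
    y'' = 0.
Its general solution is
    y(x) = A x + B,
with A, B fixed by the endpoint conditions.
Applying the endpoint conditions y(4) = -1 and y(8) = -1: solve A·4 + B = -1 and A·8 + B = -1. Subtracting gives A(8 − 4) = -1 − -1, so A = 0, and B = -1 − A·4 = -1. Therefore
    y(x) = -1.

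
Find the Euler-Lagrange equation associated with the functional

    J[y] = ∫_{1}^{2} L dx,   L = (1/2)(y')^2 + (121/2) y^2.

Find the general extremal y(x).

The Lagrangian is L = (1/2)(y')^2 + (121/2) y^2.
∂L/∂y = 121y.
∂L/∂y' = y'.
The Euler-Lagrange equation d/dx(∂L/∂y') − ∂L/∂y = 0 becomes:
    y'' - 121 y = 0
General solution: y(x) = A e^(11x) + B e^(-11x), where A and B are arbitrary constants fixed by the endpoint conditions.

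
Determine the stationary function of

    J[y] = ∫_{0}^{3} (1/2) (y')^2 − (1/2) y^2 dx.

The Lagrangian is L = (1/2) (y')^2 − (1/2) y^2.
Compute ∂L/∂y = -y, ∂L/∂y' = y'.
The Euler-Lagrange equation d/dx(∂L/∂y') − ∂L/∂y = 0 reduces to
    y'' + y = 0.
Its general solution is
    y(x) = A sin(x) + B cos(x),
with A, B fixed by the endpoint conditions.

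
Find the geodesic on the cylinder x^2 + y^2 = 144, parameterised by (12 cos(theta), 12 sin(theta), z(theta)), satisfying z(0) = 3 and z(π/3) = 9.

Parameterise the cylinder of radius R = 12 as
    r(θ) = (12 cos θ, 12 sin θ, z(θ)).
The arc-length element is
    ds = sqrt(144 + (dz/dθ)^2) dθ,
so the Lagrangian is L = sqrt(144 + z'^2).
L depends on z' only, not on z or θ, so ∂L/∂z = 0 and
    ∂L/∂z' = z' / sqrt(144 + z'^2).
The Euler-Lagrange equation gives
    d/dθ( z' / sqrt(144 + z'^2) ) = 0,
so z' is constant. Integrating once:
    z(θ) = a θ + b,
a helix on the cylinder (a straight line when the cylinder is unrolled). The constants a, b are determined by the endpoint conditions.
With endpoint conditions z(0) = 3 and z(π/3) = 9: from z(0) = b we get b = 3, and a·π/3 + 3 = 9 gives a = 18/π, so
    z(θ) = (18/π) θ + 3.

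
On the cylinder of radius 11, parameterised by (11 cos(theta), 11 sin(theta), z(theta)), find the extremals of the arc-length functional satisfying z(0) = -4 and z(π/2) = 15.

Parameterise the cylinder of radius R = 11 as
    r(θ) = (11 cos θ, 11 sin θ, z(θ)).
The arc-length element is
    ds = sqrt(121 + (dz/dθ)^2) dθ,
so the Lagrangian is L = sqrt(121 + z'^2).
L depends on z' only, not on z or θ, so ∂L/∂z = 0 and
    ∂L/∂z' = z' / sqrt(121 + z'^2).
The Euler-Lagrange equation gives
    d/dθ( z' / sqrt(121 + z'^2) ) = 0,
so z' is constant. Integrating once:
    z(θ) = a θ + b,
a helix on the cylinder (a straight line when the cylinder is unrolled). The constants a, b are determined by the endpoint conditions.
With endpoint conditions z(0) = -4 and z(π/2) = 15: from z(0) = b we get b = -4, and a·π/2 + -4 = 15 gives a = 38/π, so
    z(θ) = (38/π) θ − 4.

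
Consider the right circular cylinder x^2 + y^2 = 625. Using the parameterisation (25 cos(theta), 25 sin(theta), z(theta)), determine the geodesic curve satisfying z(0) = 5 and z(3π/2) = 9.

Parameterise the cylinder of radius R = 25 as
    r(θ) = (25 cos θ, 25 sin θ, z(θ)).
The arc-length element is
    ds = sqrt(625 + (dz/dθ)^2) dθ,
so the Lagrangian is L = sqrt(625 + z'^2).
L depends on z' only, not on z or θ, so ∂L/∂z = 0 and
    ∂L/∂z' = z' / sqrt(625 + z'^2).
The Euler-Lagrange equation gives
    d/dθ( z' / sqrt(625 + z'^2) ) = 0,
so z' is constant. Integrating once:
    z(θ) = a θ + b,
a helix on the cylinder (a straight line when the cylinder is unrolled). The constants a, b are determined by the endpoint conditions.
With endpoint conditions z(0) = 5 and z(3π/2) = 9: from z(0) = b we get b = 5, and a·3π/2 + 5 = 9 gives a = 8/(3π), so
    z(θ) = (8/(3π)) θ + 5.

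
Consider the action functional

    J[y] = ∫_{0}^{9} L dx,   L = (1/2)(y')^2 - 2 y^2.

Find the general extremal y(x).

The Lagrangian is L = (1/2)(y')^2 - 2 y^2.
∂L/∂y = -4y.
∂L/∂y' = y'.
The Euler-Lagrange equation d/dx(∂L/∂y') − ∂L/∂y = 0 becomes:
    y'' + 4 y = 0
General solution: y(x) = A sin(2x) + B cos(2x), where A and B are arbitrary constants fixed by the endpoint conditions.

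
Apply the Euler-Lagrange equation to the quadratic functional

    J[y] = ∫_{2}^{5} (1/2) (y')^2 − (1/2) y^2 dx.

The Lagrangian is L = (1/2) (y')^2 − (1/2) y^2.
Compute ∂L/∂y = -y, ∂L/∂y' = y'.
The Euler-Lagrange equation d/dx(∂L/∂y') − ∂L/∂y = 0 reduces to
    y'' + y = 0.
Its general solution is
    y(x) = A sin(x) + B cos(x),
with A, B fixed by the endpoint conditions.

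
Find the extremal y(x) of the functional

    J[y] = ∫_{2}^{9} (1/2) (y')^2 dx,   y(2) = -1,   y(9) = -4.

The Lagrangian is L = (1/2) (y')^2.
Compute ∂L/∂y = 0, ∂L/∂y' = y'.
The Euler-Lagrange equation d/dx(∂L/∂y') − ∂L/∂y = 0 reduces to
    y'' = 0.
Its general solution is
    y(x) = A x + B,
with A, B fixed by the endpoint conditions.
Applying the endpoint conditions y(2) = -1 and y(9) = -4: solve A·2 + B = -1 and A·9 + B = -4. Subtracting gives A(9 − 2) = -4 − -1, so A = -3/7, and B = -1 − A·2 = -1/7. Therefore
    y(x) = (-3/7) x - 1/7.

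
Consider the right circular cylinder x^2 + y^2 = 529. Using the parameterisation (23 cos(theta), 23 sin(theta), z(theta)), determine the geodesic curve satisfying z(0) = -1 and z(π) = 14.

Parameterise the cylinder of radius R = 23 as
    r(θ) = (23 cos θ, 23 sin θ, z(θ)).
The arc-length element is
    ds = sqrt(529 + (dz/dθ)^2) dθ,
so the Lagrangian is L = sqrt(529 + z'^2).
L depends on z' only, not on z or θ, so ∂L/∂z = 0 and
    ∂L/∂z' = z' / sqrt(529 + z'^2).
The Euler-Lagrange equation gives
    d/dθ( z' / sqrt(529 + z'^2) ) = 0,
so z' is constant. Integrating once:
    z(θ) = a θ + b,
a helix on the cylinder (a straight line when the cylinder is unrolled). The constants a, b are determined by the endpoint conditions.
With endpoint conditions z(0) = -1 and z(π) = 14: from z(0) = b we get b = -1, and a·π + -1 = 14 gives a = 15/π, so
    z(θ) = (15/π) θ − 1.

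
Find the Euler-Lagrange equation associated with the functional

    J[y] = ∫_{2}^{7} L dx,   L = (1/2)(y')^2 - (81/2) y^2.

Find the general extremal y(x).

The Lagrangian is L = (1/2)(y')^2 - (81/2) y^2.
∂L/∂y = -81y.
∂L/∂y' = y'.
The Euler-Lagrange equation d/dx(∂L/∂y') − ∂L/∂y = 0 becomes:
    y'' + 81 y = 0
General solution: y(x) = A sin(9x) + B cos(9x), where A and B are arbitrary constants fixed by the endpoint conditions.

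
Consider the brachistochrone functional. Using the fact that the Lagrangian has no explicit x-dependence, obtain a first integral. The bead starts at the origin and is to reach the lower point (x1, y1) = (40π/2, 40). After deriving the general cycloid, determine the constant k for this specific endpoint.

The Lagrangian L = sqrt((1 + y'^2) / y) has no explicit x dependence, so the Beltrami identity applies:
    L − y' ∂L/∂y' = C.
Compute ∂L/∂y' = y' / sqrt(y (1 + y'^2)).
Substitute:
    sqrt((1 + y'^2)/y) − y'·y' / sqrt(y (1 + y'^2))
    = (1 + y'^2) / sqrt(y (1 + y'^2)) − y'^2 / sqrt(y (1 + y'^2))
    = 1 / sqrt(y (1 + y'^2)) = C.
Squaring and rearranging gives the first integral
    y (1 + y'^2) = 1/C^2 =: k   (constant).
Solving this first-order ODE by the substitution
    y = (k/2)(1 − cos θ)
yields the cycloid parameterisation
    x(θ) = (k/2)(θ − sin θ),   y(θ) = (k/2)(1 − cos θ).
The constant k is fixed by the endpoint condition.
Now fit the given lower endpoint (x1, y1) = (40π/2, 40). At the bottom of the first arch (θ = π), the parametric equations give
    y(π) = (k/2)(1 − cos π) = k,
    x(π) = (k/2)(π − sin π) = kπ/2.
Matching y(π) = 40 gives k = 40, consistent with x(π) = 40π/2. Therefore the specific cycloid is
    x(θ) = (40/2)(θ − sin θ),   y(θ) = (40/2)(1 − cos θ).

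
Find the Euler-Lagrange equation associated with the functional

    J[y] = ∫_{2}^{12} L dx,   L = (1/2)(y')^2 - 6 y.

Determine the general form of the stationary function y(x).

The Lagrangian is L = (1/2)(y')^2 - 6 y.
∂L/∂y = -6.
∂L/∂y' = y'.
The Euler-Lagrange equation d/dx(∂L/∂y') − ∂L/∂y = 0 becomes:
    y'' + 6 = 0
General solution: y(x) = -3 x^2 + A x + B, where A and B are arbitrary constants fixed by the endpoint conditions.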